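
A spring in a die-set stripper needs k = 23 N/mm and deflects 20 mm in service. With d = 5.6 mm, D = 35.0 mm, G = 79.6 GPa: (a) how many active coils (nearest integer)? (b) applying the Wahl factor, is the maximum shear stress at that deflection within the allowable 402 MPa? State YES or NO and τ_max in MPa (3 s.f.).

N_a = Gd⁴/(8D³k) = (79.6×10³)(5.6⁴)/(8·35.0³·23) = 9.923 → N_a = 10
Actual rate k = Gd⁴/(8D³·10) = 22.823 N/mm
Working load F = kδ = 22.823·20 = 456.46 N
C = 35.0/5.6 = 6.2500; K_W = (4C−1)/(4C−4)+0.615/C = 1.2413
τ_max = K_W·8FD/(πd³) = 1.2413·231.66 = 287.55 MPa
τ_max ≤ 402 MPa → acceptable

(a) 10 coils; (b) YES, τ_max = 288 MPa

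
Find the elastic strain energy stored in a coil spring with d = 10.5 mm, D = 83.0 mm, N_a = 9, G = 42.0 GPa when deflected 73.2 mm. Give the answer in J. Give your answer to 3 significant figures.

33.2 J

k = Gd⁴/(8D³N_a) = (42.0×10³)(10.5⁴)/(8·83.0³·9) = 12.401 N/mm
U = ½kδ² = 0.5 × 12.401 × 73.2² = 33222 N·mm = 33.222 J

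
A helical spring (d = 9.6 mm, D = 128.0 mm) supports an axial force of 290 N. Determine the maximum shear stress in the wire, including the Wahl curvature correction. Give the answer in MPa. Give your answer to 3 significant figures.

Spring index C = D/d = 128.0/9.6 = 13.3333
K_W = (4C−1)/(4C−4) + 0.615/C = 52.333/49.333 + 0.0461 = 1.1069
τ₀ = 8FD/(πd³) = 8·290·128.0/(π·9.6³) = 296960/2779.5 = 106.84 MPa
τ_max = K·τ₀ = 1.1069 × 106.84 = 118.27 MPa

118 MPa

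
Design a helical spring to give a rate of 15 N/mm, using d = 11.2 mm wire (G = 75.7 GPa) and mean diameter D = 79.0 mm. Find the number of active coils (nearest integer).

N_a = Gd⁴/(8D³k) = (75.7×10³ × 11.2⁴)/(8 × 79.0³ × 15)
    = 1.19115e+09 / 5.91647e+07 = 20.13 → 20 coils

20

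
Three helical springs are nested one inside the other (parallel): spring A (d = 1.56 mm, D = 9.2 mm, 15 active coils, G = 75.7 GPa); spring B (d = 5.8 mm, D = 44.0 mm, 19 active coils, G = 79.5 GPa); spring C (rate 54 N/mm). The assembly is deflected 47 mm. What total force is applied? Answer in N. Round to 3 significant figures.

k_A = Gd⁴/(8D³N_a) = (75.7×10³)(1.56⁴)/(8·9.2³·15) = 4.7979 N/mm
k_B = Gd⁴/(8D³N_a) = (79.5×10³)(5.8⁴)/(8·44.0³·19) = 6.9483 N/mm
Parallel: k_eq = 4.7979 + 6.9483 + 54 = 65.746 N/mm
F = k_eq·δ = 65.746·47 = 3090.1 N

3090 N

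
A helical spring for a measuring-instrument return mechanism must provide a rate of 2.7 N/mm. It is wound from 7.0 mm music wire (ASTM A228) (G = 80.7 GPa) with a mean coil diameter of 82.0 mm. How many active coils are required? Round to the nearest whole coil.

N_a = Gd⁴/(8D³k) = (80.7×10³ × 7.0⁴)/(8 × 82.0³ × 2.7)
    = 1.93761e+08 / 1.19095e+07 = 16.27 → 16 coils

16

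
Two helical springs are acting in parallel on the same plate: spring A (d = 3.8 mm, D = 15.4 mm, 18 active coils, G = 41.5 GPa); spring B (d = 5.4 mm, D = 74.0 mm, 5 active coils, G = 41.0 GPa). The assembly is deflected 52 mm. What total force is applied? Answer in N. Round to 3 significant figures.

k_A = Gd⁴/(8D³N_a) = (41.5×10³)(3.8⁴)/(8·15.4³·18) = 16.453 N/mm
k_B = Gd⁴/(8D³N_a) = (41.0×10³)(5.4⁴)/(8·74.0³·5) = 2.1508 N/mm
Parallel: k_eq = 16.453 + 2.1508 = 18.604 N/mm
F = k_eq·δ = 18.604·52 = 967.42 N

967 N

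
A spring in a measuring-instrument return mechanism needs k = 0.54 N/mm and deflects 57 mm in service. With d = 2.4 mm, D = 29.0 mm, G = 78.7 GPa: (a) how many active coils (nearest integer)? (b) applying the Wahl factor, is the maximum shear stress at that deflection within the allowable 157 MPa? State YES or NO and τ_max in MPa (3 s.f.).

N_a = Gd⁴/(8D³k) = (78.7×10³)(2.4⁴)/(8·29.0³·0.54) = 24.78 → N_a = 25
Actual rate k = Gd⁴/(8D³·25) = 0.5353 N/mm
Working load F = kδ = 0.5353·57 = 30.512 N
C = 29.0/2.4 = 12.0833; K_W = (4C−1)/(4C−4)+0.615/C = 1.1186
τ_max = K_W·8FD/(πd³) = 1.1186·163 = 182.32 MPa
τ_max > 157 MPa → exceeds allowable

(a) 25 coils; (b) NO, τ_max = 182 MPa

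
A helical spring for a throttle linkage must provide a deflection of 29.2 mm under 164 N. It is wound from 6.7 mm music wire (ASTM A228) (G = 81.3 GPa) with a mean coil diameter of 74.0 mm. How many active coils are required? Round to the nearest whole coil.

Required rate k = F/δ = 164/29.2 = 5.6164 N/mm
N_a = Gd⁴/(8D³k) = (81.3×10³ × 6.7⁴)/(8 × 74.0³ × 5.6164)
    = 1.63829e+08 / 1.82073e+07 = 8.998 → 9 coils

9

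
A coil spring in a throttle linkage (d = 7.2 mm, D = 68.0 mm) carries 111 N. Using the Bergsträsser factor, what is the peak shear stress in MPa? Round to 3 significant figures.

Spring index C = D/d = 68.0/7.2 = 9.4444
K_B = (4C+2)/(4C−3) = 39.778/34.778 = 1.1438
τ₀ = 8FD/(πd³) = 8·111·68.0/(π·7.2³) = 60384/1172.6 = 51.496 MPa
τ_max = K·τ₀ = 1.1438 × 51.496 = 58.9 MPa

58.9 MPa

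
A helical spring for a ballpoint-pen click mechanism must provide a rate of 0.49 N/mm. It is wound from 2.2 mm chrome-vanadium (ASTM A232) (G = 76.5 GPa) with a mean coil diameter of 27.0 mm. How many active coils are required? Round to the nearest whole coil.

23

N_a = Gd⁴/(8D³k) = (76.5×10³ × 2.2⁴)/(8 × 27.0³ × 0.49)
    = 1.79206e+06 / 77157.4 = 23.23 → 23 coils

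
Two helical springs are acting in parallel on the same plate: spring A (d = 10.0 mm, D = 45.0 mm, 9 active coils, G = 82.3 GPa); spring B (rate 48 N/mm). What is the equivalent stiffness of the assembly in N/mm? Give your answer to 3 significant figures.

k_A = Gd⁴/(8D³N_a) = (82.3×10³)(10.0⁴)/(8·45.0³·9) = 125.44 N/mm
Parallel: k_eq = 125.44 + 48 = 173.44 N/mm

173 N/mm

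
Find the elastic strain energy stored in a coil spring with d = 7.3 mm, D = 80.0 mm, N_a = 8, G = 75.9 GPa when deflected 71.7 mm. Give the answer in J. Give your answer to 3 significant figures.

k = Gd⁴/(8D³N_a) = (75.9×10³)(7.3⁴)/(8·80.0³·8) = 6.5778 N/mm
U = ½kδ² = 0.5 × 6.5778 × 71.7² = 16908 N·mm = 16.908 J

16.9 J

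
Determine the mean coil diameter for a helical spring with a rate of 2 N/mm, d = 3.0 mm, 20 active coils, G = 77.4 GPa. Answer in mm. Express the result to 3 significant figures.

D = (Gd⁴/(8N_a·k))^(1/3) = (77.4×10³·3.0⁴/(8·20·2))^(1/3)
  = (19591.9)^(1/3) = 26.9583 mm

27.0 mm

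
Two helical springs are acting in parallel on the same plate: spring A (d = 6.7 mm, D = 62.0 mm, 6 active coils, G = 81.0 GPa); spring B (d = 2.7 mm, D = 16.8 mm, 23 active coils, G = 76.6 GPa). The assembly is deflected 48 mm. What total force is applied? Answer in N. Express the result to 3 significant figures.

k_A = Gd⁴/(8D³N_a) = (81.0×10³)(6.7⁴)/(8·62.0³·6) = 14.268 N/mm
k_B = Gd⁴/(8D³N_a) = (76.6×10³)(2.7⁴)/(8·16.8³·23) = 4.6659 N/mm
Parallel: k_eq = 14.268 + 4.6659 = 18.934 N/mm
F = k_eq·δ = 18.934·48 = 908.84 N

909 N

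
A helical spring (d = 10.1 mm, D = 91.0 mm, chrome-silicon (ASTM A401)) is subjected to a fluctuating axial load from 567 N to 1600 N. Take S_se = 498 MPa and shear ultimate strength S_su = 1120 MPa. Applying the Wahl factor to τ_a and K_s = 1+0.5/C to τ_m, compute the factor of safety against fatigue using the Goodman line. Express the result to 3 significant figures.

C = D/d = 91.0/10.1 = 9.0099; K_W = (4C−1)/(4C−4)+0.615/C = 1.1619; K_s = 1+0.5/C = 1.0555
F_a = (F_max−F_min)/2 = 516.5 N; F_m = (F_max+F_min)/2 = 1083.5 N
τ_a = K_W·8F_aD/(πd³) = 1.1619 × 116.17 = 134.98 MPa
τ_m = K_s·8F_mD/(πd³) = 1.0555 × 243.69 = 257.22 MPa
Goodman: 1/n_f = τ_a/S_se + τ_m/S_su = 134.98/498 + 257.22/1120 = 0.27103 + 0.22966 = 0.50069
n_f = 1/0.50069 = 1.997

2.00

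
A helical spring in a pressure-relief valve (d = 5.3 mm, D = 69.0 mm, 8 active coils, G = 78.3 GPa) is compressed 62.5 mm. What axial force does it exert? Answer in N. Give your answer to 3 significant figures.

k = Gd⁴/(8D³N_a) = (78.3×10³)(5.3⁴)/(8·69.0³·8) = 2.9386 N/mm
F = k·δ = 2.9386 × 62.5 = 183.66 N

184 N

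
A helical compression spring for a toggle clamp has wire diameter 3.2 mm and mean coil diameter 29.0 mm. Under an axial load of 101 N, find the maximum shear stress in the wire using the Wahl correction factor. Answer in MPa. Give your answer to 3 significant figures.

264 MPa

Spring index C = D/d = 29.0/3.2 = 9.0625
K_W = (4C−1)/(4C−4) + 0.615/C = 35.250/32.250 + 0.0679 = 1.1609
τ₀ = 8FD/(πd³) = 8·101·29.0/(π·3.2³) = 23432/102.94 = 227.62 MPa
τ_max = K·τ₀ = 1.1609 × 227.62 = 264.24 MPa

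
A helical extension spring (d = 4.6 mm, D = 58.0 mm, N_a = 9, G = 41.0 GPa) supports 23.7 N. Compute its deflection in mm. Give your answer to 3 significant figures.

k = Gd⁴/(8D³N_a) = (41.0×10³)(4.6⁴)/(8·58.0³·9) = 1.3068 N/mm
δ = F/k = 23.7 / 1.3068 = 18.136 mm

18.1 mm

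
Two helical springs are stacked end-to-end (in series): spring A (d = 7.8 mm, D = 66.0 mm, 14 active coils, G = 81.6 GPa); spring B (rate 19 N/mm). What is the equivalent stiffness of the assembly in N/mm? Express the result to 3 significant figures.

k_A = Gd⁴/(8D³N_a) = (81.6×10³)(7.8⁴)/(8·66.0³·14) = 9.3803 N/mm
Series: 1/k_eq = 1/9.3803 + 1/19 = 0.15924; k_eq = 6.2799 N/mm

6.28 N/mm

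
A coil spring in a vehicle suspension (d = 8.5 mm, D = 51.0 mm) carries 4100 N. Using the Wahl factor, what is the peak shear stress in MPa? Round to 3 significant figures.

1090 MPa

Spring index C = D/d = 51.0/8.5 = 6.0000
K_W = (4C−1)/(4C−4) + 0.615/C = 23.000/20.000 + 0.1025 = 1.2525
τ₀ = 8FD/(πd³) = 8·4100·51.0/(π·8.5³) = 1.6728e+06/1929.3 = 867.04 MPa
τ_max = K·τ₀ = 1.2525 × 867.04 = 1086 MPa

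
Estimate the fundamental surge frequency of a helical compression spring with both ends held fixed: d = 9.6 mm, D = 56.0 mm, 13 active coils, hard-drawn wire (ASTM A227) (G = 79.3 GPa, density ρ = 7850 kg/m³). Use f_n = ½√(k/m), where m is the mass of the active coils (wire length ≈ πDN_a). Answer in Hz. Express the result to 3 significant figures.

84.2 Hz

k = Gd⁴/(8D³N_a) = (79.3×10³)(9.6⁴)/(8·56.0³·13) = 36.877 N/mm = 36877 N/m
Wire length L = πDN_a = π·56.0·13 = 2287.1 mm
m = ρ·(πd²/4)·L = 7850 × 72.382×10⁻⁶ m² × 2.2871 m = 1.2995 kg
f_n = ½√(k/m) = 0.5·√(36877/1.2995) = 0.5·√(28378) = 84.228 Hz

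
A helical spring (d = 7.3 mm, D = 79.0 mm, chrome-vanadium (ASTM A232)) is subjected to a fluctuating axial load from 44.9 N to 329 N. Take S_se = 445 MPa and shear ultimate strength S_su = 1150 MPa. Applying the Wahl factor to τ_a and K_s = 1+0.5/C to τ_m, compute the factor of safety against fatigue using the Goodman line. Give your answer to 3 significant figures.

C = D/d = 79.0/7.3 = 10.8219; K_W = (4C−1)/(4C−4)+0.615/C = 1.1332; K_s = 1+0.5/C = 1.0462
F_a = (F_max−F_min)/2 = 142.05 N; F_m = (F_max+F_min)/2 = 186.95 N
τ_a = K_W·8F_aD/(πd³) = 1.1332 × 73.458 = 83.242 MPa
τ_m = K_s·8F_mD/(πd³) = 1.0462 × 96.677 = 101.14 MPa
Goodman: 1/n_f = τ_a/S_se + τ_m/S_su = 83.242/445 + 101.14/1150 = 0.18706 + 0.08795 = 0.27501
n_f = 1/0.27501 = 3.636

3.64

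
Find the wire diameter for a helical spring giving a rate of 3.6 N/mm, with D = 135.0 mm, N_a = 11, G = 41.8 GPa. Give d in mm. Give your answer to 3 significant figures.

11.7 mm

d = (8D³N_a·k / G)^(1/4) = (8·135.0³·11·3.6 / (41.8×10³))^0.25
  = (18647)^0.25 = 11.6856 mm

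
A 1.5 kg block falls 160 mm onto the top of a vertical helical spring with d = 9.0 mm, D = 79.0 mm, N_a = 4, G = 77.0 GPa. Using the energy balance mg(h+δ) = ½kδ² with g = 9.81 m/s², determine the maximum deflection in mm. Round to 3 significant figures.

k = Gd⁴/(8D³N_a) = (77.0×10³)(9.0⁴)/(8·79.0³·4) = 32.021 N/mm
W = mg = 1.5 × 9.81 = 14.715 N
½kδ² − Wδ − Wh = 0 → δ = (W + √(W² + 2kWh))/k
δ = (14.715 + √(216.53 + 150779))/32.021 = (14.715 + 388.58)/32.021 = 12.595 mm

12.6 mm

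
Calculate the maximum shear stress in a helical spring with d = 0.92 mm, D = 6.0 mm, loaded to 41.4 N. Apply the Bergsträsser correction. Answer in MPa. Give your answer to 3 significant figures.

988 MPa

Spring index C = D/d = 6.0/0.92 = 6.5217
K_B = (4C+2)/(4C−3) = 28.087/23.087 = 1.2166
τ₀ = 8FD/(πd³) = 8·41.4·6.0/(π·0.92³) = 1987.2/2.4463 = 812.32 MPa
τ_max = K·τ₀ = 1.2166 × 812.32 = 988.25 MPa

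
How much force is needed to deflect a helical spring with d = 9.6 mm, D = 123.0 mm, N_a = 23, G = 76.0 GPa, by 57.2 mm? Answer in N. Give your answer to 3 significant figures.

108 N

k = Gd⁴/(8D³N_a) = (76.0×10³)(9.6⁴)/(8·123.0³·23) = 1.8852 N/mm
F = k·δ = 1.8852 × 57.2 = 107.84 N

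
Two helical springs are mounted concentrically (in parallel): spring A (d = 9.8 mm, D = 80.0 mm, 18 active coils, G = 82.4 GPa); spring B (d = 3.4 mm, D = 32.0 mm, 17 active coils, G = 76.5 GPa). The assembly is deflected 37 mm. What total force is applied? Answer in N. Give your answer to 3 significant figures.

466 N

k_A = Gd⁴/(8D³N_a) = (82.4×10³)(9.8⁴)/(8·80.0³·18) = 10.309 N/mm
k_B = Gd⁴/(8D³N_a) = (76.5×10³)(3.4⁴)/(8·32.0³·17) = 2.294 N/mm
Parallel: k_eq = 10.309 + 2.294 = 12.603 N/mm
F = k_eq·δ = 12.603·37 = 466.29 N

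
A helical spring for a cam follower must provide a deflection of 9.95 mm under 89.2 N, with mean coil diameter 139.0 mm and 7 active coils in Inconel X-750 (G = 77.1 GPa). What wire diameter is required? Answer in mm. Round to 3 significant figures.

Required rate k = F/δ = 89.2/9.95 = 8.9648 N/mm
d = (8D³N_a·k / G)^(1/4) = (8·139.0³·7·8.9648 / (77.1×10³))^0.25
  = (17487)^0.25 = 11.4995 mm

11.5 mm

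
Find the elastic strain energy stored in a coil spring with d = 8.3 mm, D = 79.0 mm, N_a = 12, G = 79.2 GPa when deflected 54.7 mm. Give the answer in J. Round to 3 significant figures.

k = Gd⁴/(8D³N_a) = (79.2×10³)(8.3⁴)/(8·79.0³·12) = 7.9412 N/mm
U = ½kδ² = 0.5 × 7.9412 × 54.7² = 11880 N·mm = 11.88 J

11.9 J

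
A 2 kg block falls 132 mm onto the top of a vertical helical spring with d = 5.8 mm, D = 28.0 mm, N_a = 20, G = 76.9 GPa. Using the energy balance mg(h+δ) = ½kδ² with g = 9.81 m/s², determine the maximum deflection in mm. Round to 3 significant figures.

15.3 mm

k = Gd⁴/(8D³N_a) = (76.9×10³)(5.8⁴)/(8·28.0³·20) = 24.777 N/mm
W = mg = 2 × 9.81 = 19.62 N
½kδ² − Wδ − Wh = 0 → δ = (W + √(W² + 2kWh))/k
δ = (19.62 + √(384.94 + 128336))/24.777 = (19.62 + 358.78)/24.777 = 15.272 mm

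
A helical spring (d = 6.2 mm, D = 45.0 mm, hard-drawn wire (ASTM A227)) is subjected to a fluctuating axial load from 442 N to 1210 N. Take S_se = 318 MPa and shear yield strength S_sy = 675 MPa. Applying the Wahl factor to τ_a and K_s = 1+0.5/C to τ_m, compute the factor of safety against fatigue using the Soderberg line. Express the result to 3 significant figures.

0.753

C = D/d = 45.0/6.2 = 7.2581; K_W = (4C−1)/(4C−4)+0.615/C = 1.2046; K_s = 1+0.5/C = 1.0689
F_a = (F_max−F_min)/2 = 384 N; F_m = (F_max+F_min)/2 = 826 N
τ_a = K_W·8F_aD/(πd³) = 1.2046 × 184.63 = 222.4 MPa
τ_m = K_s·8F_mD/(πd³) = 1.0689 × 397.15 = 424.51 MPa
Soderberg: 1/n_f = τ_a/S_se + τ_m/S_sy = 222.4/318 + 424.51/675 = 0.69939 + 0.62891 = 1.3283
n_f = 1/1.3283 = 0.7528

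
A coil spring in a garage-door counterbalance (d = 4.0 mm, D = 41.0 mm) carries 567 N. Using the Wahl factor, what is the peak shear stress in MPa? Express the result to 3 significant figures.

1060 MPa

Spring index C = D/d = 41.0/4.0 = 10.2500
K_W = (4C−1)/(4C−4) + 0.615/C = 40.000/37.000 + 0.0600 = 1.1411
τ₀ = 8FD/(πd³) = 8·567·41.0/(π·4.0³) = 185976/201.06 = 924.97 MPa
τ_max = K·τ₀ = 1.1411 × 924.97 = 1055.5 MPa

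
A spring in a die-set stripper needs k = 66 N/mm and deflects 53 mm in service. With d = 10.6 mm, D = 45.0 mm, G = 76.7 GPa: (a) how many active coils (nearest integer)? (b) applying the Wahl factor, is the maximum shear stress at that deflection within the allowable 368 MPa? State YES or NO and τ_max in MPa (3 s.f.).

N_a = Gd⁴/(8D³k) = (76.7×10³)(10.6⁴)/(8·45.0³·66) = 20.13 → N_a = 20
Actual rate k = Gd⁴/(8D³·20) = 66.414 N/mm
Working load F = kδ = 66.414·53 = 3520 N
C = 45.0/10.6 = 4.2453; K_W = (4C−1)/(4C−4)+0.615/C = 1.3760
τ_max = K_W·8FD/(πd³) = 1.3760·338.67 = 466 MPa
τ_max > 368 MPa → exceeds allowable

(a) 20 coils; (b) NO, τ_max = 466 MPa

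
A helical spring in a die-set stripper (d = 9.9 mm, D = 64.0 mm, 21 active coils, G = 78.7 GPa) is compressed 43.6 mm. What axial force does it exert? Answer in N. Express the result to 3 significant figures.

748 N

k = Gd⁴/(8D³N_a) = (78.7×10³)(9.9⁴)/(8·64.0³·21) = 17.166 N/mm
F = k·δ = 17.166 × 43.6 = 748.43 N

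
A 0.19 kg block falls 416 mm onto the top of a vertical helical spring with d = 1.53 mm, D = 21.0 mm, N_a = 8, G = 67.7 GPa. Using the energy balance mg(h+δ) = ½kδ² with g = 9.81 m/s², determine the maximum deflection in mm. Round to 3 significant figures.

52.8 mm

k = Gd⁴/(8D³N_a) = (67.7×10³)(1.53⁴)/(8·21.0³·8) = 0.62592 N/mm
W = mg = 0.19 × 9.81 = 1.8639 N
½kδ² − Wδ − Wh = 0 → δ = (W + √(W² + 2kWh))/k
δ = (1.8639 + √(3.4741 + 970.65))/0.62592 = (1.8639 + 31.211)/0.62592 = 52.842 mm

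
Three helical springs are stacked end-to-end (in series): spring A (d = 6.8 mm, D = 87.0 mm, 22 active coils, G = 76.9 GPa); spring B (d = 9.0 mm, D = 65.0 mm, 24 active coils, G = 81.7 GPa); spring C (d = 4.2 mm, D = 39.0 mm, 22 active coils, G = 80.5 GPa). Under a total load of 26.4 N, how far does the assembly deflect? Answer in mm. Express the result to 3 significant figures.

32.2 mm

k_A = Gd⁴/(8D³N_a) = (76.9×10³)(6.8⁴)/(8·87.0³·22) = 1.4187 N/mm
k_B = Gd⁴/(8D³N_a) = (81.7×10³)(9.0⁴)/(8·65.0³·24) = 10.166 N/mm
k_C = Gd⁴/(8D³N_a) = (80.5×10³)(4.2⁴)/(8·39.0³·22) = 2.3993 N/mm
Series: 1/k_eq = 1/1.4187 + 1/10.166 + 1/2.3993 = 1.22; k_eq = 0.81966 N/mm
δ = F/k_eq = 26.4/0.81966 = 32.209 mm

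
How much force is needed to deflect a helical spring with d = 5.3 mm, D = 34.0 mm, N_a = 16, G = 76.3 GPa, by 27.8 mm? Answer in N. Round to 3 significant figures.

333 N

k = Gd⁴/(8D³N_a) = (76.3×10³)(5.3⁴)/(8·34.0³·16) = 11.967 N/mm
F = k·δ = 11.967 × 27.8 = 332.68 N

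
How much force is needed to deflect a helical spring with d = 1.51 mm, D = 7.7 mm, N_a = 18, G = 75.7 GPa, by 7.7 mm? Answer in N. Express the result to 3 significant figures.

46.1 N

k = Gd⁴/(8D³N_a) = (75.7×10³)(1.51⁴)/(8·7.7³·18) = 5.9864 N/mm
F = k·δ = 5.9864 × 7.7 = 46.096 N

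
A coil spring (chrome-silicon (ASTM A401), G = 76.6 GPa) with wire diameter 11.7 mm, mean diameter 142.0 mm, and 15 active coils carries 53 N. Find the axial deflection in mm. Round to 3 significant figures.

12.7 mm

k = Gd⁴/(8D³N_a) = (76.6×10³)(11.7⁴)/(8·142.0³·15) = 4.1776 N/mm
δ = F/k = 53 / 4.1776 = 12.687 mm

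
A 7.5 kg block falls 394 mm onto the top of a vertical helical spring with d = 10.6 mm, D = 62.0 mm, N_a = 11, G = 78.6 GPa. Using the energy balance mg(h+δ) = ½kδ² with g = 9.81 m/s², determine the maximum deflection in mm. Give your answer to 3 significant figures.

k = Gd⁴/(8D³N_a) = (78.6×10³)(10.6⁴)/(8·62.0³·11) = 47.314 N/mm
W = mg = 7.5 × 9.81 = 73.575 N
½kδ² − Wδ − Wh = 0 → δ = (W + √(W² + 2kWh))/k
δ = (73.575 + √(5413.3 + 2.74312e+06))/47.314 = (73.575 + 1657.9)/47.314 = 36.595 mm

36.6 mm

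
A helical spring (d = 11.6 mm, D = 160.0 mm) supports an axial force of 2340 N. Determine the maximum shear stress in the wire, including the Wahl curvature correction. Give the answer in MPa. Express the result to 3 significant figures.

674 MPa

Spring index C = D/d = 160.0/11.6 = 13.7931
K_W = (4C−1)/(4C−4) + 0.615/C = 54.172/51.172 + 0.0446 = 1.1032
τ₀ = 8FD/(πd³) = 8·2340·160.0/(π·11.6³) = 2.9952e+06/4903.7 = 610.8 MPa
τ_max = K·τ₀ = 1.1032 × 610.8 = 673.85 MPa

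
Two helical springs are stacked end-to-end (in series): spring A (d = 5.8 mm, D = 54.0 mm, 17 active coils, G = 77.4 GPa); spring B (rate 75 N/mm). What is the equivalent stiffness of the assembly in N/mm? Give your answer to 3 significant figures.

3.88 N/mm

k_A = Gd⁴/(8D³N_a) = (77.4×10³)(5.8⁴)/(8·54.0³·17) = 4.0901 N/mm
Series: 1/k_eq = 1/4.0901 + 1/75 = 0.25783; k_eq = 3.8786 N/mm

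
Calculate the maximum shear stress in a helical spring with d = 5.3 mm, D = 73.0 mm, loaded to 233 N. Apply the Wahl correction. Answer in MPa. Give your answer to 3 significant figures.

321 MPa

Spring index C = D/d = 73.0/5.3 = 13.7736
K_W = (4C−1)/(4C−4) + 0.615/C = 54.094/51.094 + 0.0447 = 1.1034
τ₀ = 8FD/(πd³) = 8·233·73.0/(π·5.3³) = 136072/467.71 = 290.93 MPa
τ_max = K·τ₀ = 1.1034 × 290.93 = 321 MPa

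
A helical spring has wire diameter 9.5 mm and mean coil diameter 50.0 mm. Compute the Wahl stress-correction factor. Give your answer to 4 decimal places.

C = D/d = 50.0/9.5 = 5.2632
K_W = (4C−1)/(4C−4) + 0.615/C = 20.053/17.053 + 0.1168 = 1.2928

1.2928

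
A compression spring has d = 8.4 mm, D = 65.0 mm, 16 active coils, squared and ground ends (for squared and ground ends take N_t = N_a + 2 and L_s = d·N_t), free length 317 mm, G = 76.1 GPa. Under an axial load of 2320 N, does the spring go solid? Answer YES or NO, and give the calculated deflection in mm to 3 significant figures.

YES, δ = 215 mm

k = Gd⁴/(8D³N_a) = (76.1×10³)(8.4⁴)/(8·65.0³·16) = 10.778 N/mm
N_t = 18; L_s = 8.4·18 = 151.2 mm; δ_solid = L₀ − L_s = 317 − 151.2 = 165.8 mm
δ = F/k = 2320/10.778 = 215.25 mm
δ ≥ δ_solid → spring goes solid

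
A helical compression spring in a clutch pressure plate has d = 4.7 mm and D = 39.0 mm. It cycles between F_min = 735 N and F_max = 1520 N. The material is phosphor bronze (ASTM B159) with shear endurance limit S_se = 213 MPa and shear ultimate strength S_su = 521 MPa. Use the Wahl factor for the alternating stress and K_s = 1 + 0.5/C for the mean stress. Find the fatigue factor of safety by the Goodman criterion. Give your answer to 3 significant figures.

C = D/d = 39.0/4.7 = 8.2979; K_W = (4C−1)/(4C−4)+0.615/C = 1.1769; K_s = 1+0.5/C = 1.0603
F_a = (F_max−F_min)/2 = 392.5 N; F_m = (F_max+F_min)/2 = 1127.5 N
τ_a = K_W·8F_aD/(πd³) = 1.1769 × 375.45 = 441.86 MPa
τ_m = K_s·8F_mD/(πd³) = 1.0603 × 1078.5 = 1143.5 MPa
Goodman: 1/n_f = τ_a/S_se + τ_m/S_su = 441.86/213 + 1143.5/521 = 2.07446 + 2.19483 = 4.2693
n_f = 1/4.2693 = 0.2342

0.234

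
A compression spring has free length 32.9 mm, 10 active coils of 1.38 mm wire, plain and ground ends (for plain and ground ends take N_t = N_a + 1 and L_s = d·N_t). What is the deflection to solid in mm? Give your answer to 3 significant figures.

N_t = 11; L_s = 1.38·11 = 15.18 mm
δ_solid = L₀ − L_s = 32.9 − 15.18 = 17.72 mm

17.7 mm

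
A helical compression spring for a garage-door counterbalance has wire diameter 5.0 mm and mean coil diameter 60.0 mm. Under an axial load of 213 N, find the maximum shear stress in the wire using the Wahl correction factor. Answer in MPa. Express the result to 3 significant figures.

291 MPa

Spring index C = D/d = 60.0/5.0 = 12.0000
K_W = (4C−1)/(4C−4) + 0.615/C = 47.000/44.000 + 0.0512 = 1.1194
τ₀ = 8FD/(πd³) = 8·213·60.0/(π·5.0³) = 102240/392.7 = 260.35 MPa
τ_max = K·τ₀ = 1.1194 × 260.35 = 291.45 MPa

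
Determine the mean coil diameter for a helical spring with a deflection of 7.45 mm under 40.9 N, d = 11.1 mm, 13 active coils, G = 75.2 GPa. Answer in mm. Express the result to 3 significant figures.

126 mm

Required rate k = F/δ = 40.9/7.45 = 5.4899 N/mm
D = (Gd⁴/(8N_a·k))^(1/3) = (75.2×10³·11.1⁴/(8·13·5.4899))^(1/3)
  = (1.99944e+06)^(1/3) = 125.9804 mm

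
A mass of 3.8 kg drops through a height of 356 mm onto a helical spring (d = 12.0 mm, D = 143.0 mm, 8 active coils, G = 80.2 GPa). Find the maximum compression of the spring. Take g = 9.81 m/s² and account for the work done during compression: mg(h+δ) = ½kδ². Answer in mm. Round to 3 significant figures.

k = Gd⁴/(8D³N_a) = (80.2×10³)(12.0⁴)/(8·143.0³·8) = 8.8861 N/mm
W = mg = 3.8 × 9.81 = 37.278 N
½kδ² − Wδ − Wh = 0 → δ = (W + √(W² + 2kWh))/k
δ = (37.278 + √(1389.6 + 235854))/8.8861 = (37.278 + 487.08)/8.8861 = 59.008 mm

59.0 mm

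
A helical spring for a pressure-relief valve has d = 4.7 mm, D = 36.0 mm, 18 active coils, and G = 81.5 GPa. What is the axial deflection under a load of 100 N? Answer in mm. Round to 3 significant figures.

k = Gd⁴/(8D³N_a) = (81.5×10³)(4.7⁴)/(8·36.0³·18) = 5.9194 N/mm
δ = F/k = 100 / 5.9194 = 16.894 mm

16.9 mm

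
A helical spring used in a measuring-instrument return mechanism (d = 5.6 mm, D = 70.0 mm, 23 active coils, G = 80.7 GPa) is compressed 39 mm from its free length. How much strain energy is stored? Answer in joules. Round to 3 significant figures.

k = Gd⁴/(8D³N_a) = (80.7×10³)(5.6⁴)/(8·70.0³·23) = 1.2575 N/mm
U = ½kδ² = 0.5 × 1.2575 × 39² = 956.34 N·mm = 0.95634 J

0.956 J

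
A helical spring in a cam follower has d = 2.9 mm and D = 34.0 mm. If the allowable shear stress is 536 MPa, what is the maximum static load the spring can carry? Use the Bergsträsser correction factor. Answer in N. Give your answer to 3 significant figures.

C = D/d = 34.0/2.9 = 11.7241
K_B = (4C+2)/(4C−3) = 48.897/43.897 = 1.1139
τ_max = K·8FD/(πd³) → F_max = τ_allow·πd³/(8DK)
F_max = 536·π·2.9³/(8·34.0·1.1139) = 41068/302.98 = 135.55 N

136 N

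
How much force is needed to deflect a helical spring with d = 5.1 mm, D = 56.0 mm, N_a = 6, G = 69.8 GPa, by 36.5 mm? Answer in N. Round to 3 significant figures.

k = Gd⁴/(8D³N_a) = (69.8×10³)(5.1⁴)/(8·56.0³·6) = 5.6018 N/mm
F = k·δ = 5.6018 × 36.5 = 204.47 N

204 N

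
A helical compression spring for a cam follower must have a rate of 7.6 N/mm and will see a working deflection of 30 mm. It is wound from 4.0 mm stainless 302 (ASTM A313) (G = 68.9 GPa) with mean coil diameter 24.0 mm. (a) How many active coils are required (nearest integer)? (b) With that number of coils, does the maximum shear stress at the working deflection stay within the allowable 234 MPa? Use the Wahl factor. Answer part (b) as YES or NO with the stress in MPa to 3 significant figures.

(a) 21 coils; (b) NO, τ_max = 273 MPa

N_a = Gd⁴/(8D³k) = (68.9×10³)(4.0⁴)/(8·24.0³·7.6) = 20.99 → N_a = 21
Actual rate k = Gd⁴/(8D³·21) = 7.5948 N/mm
Working load F = kδ = 7.5948·30 = 227.84 N
C = 24.0/4.0 = 6.0000; K_W = (4C−1)/(4C−4)+0.615/C = 1.2525
τ_max = K_W·8FD/(πd³) = 1.2525·217.57 = 272.51 MPa
τ_max > 234 MPa → exceeds allowable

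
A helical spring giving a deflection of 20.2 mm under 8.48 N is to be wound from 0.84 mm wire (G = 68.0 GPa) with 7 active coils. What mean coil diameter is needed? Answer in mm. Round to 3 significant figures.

Required rate k = F/δ = 8.48/20.2 = 0.4198 N/mm
D = (Gd⁴/(8N_a·k))^(1/3) = (68.0×10³·0.84⁴/(8·7·0.4198))^(1/3)
  = (1440.1)^(1/3) = 11.2927 mm

11.3 mm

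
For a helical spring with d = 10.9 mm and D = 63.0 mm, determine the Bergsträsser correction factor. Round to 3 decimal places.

C = D/d = 63.0/10.9 = 5.7798
K_B = (4C+2)/(4C−3) = 25.119/20.119 = 1.2485

1.249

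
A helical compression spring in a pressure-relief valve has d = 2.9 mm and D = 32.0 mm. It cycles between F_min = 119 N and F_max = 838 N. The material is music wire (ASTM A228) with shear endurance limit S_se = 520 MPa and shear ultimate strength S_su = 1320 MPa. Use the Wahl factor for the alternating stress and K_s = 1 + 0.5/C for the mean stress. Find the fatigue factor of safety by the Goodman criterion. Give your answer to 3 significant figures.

0.258

C = D/d = 32.0/2.9 = 11.0345; K_W = (4C−1)/(4C−4)+0.615/C = 1.1305; K_s = 1+0.5/C = 1.0453
F_a = (F_max−F_min)/2 = 359.5 N; F_m = (F_max+F_min)/2 = 478.5 N
τ_a = K_W·8F_aD/(πd³) = 1.1305 × 1201.1 = 1357.9 MPa
τ_m = K_s·8F_mD/(πd³) = 1.0453 × 1598.7 = 1671.2 MPa
Goodman: 1/n_f = τ_a/S_se + τ_m/S_su = 1357.9/520 + 1671.2/1320 = 2.61128 + 1.26605 = 3.8773
n_f = 1/3.8773 = 0.2579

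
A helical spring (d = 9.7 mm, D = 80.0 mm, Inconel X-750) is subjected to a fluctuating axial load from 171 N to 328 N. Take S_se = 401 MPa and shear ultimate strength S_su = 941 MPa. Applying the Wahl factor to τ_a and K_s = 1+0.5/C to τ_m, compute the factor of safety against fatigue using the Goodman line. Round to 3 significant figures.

8.75

C = D/d = 80.0/9.7 = 8.2474; K_W = (4C−1)/(4C−4)+0.615/C = 1.1781; K_s = 1+0.5/C = 1.0606
F_a = (F_max−F_min)/2 = 78.5 N; F_m = (F_max+F_min)/2 = 249.5 N
τ_a = K_W·8F_aD/(πd³) = 1.1781 × 17.522 = 20.642 MPa
τ_m = K_s·8F_mD/(πd³) = 1.0606 × 55.691 = 59.067 MPa
Goodman: 1/n_f = τ_a/S_se + τ_m/S_su = 20.642/401 + 59.067/941 = 0.05148 + 0.06277 = 0.11425
n_f = 1/0.11425 = 8.753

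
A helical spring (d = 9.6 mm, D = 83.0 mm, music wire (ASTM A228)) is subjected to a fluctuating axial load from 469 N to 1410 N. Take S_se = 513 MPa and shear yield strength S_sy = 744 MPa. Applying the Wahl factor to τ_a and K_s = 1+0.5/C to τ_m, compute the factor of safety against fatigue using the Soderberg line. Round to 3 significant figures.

1.74

C = D/d = 83.0/9.6 = 8.6458; K_W = (4C−1)/(4C−4)+0.615/C = 1.1692; K_s = 1+0.5/C = 1.0578
F_a = (F_max−F_min)/2 = 470.5 N; F_m = (F_max+F_min)/2 = 939.5 N
τ_a = K_W·8F_aD/(πd³) = 1.1692 × 112.4 = 131.42 MPa
τ_m = K_s·8F_mD/(πd³) = 1.0578 × 224.44 = 237.42 MPa
Soderberg: 1/n_f = τ_a/S_se + τ_m/S_sy = 131.42/513 + 237.42/744 = 0.25618 + 0.31911 = 0.57529
n_f = 1/0.57529 = 1.738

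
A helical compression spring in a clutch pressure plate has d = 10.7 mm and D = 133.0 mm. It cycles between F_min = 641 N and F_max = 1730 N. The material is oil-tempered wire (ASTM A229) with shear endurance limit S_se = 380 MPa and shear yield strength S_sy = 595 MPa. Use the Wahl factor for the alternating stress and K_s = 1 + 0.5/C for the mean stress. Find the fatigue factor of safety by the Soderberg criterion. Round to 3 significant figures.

0.985

C = D/d = 133.0/10.7 = 12.4299; K_W = (4C−1)/(4C−4)+0.615/C = 1.1151; K_s = 1+0.5/C = 1.0402
F_a = (F_max−F_min)/2 = 544.5 N; F_m = (F_max+F_min)/2 = 1185.5 N
τ_a = K_W·8F_aD/(πd³) = 1.1151 × 150.54 = 167.86 MPa
τ_m = K_s·8F_mD/(πd³) = 1.0402 × 327.75 = 340.93 MPa
Soderberg: 1/n_f = τ_a/S_se + τ_m/S_sy = 167.86/380 + 340.93/595 = 0.44174 + 0.57300 = 1.0147
n_f = 1/1.0147 = 0.9855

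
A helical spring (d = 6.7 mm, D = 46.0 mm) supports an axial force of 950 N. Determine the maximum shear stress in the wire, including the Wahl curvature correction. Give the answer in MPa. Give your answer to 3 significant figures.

Spring index C = D/d = 46.0/6.7 = 6.8657
K_W = (4C−1)/(4C−4) + 0.615/C = 26.463/23.463 + 0.0896 = 1.2174
τ₀ = 8FD/(πd³) = 8·950·46.0/(π·6.7³) = 349600/944.87 = 370 MPa
τ_max = K·τ₀ = 1.2174 × 370 = 450.45 MPa

450 MPa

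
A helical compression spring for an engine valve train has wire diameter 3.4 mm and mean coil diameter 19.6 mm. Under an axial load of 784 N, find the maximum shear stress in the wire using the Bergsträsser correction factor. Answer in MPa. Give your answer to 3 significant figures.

1240 MPa

Spring index C = D/d = 19.6/3.4 = 5.7647
K_B = (4C+2)/(4C−3) = 25.059/20.059 = 1.2493
τ₀ = 8FD/(πd³) = 8·784·19.6/(π·3.4³) = 122931/123.48 = 995.58 MPa
τ_max = K·τ₀ = 1.2493 × 995.58 = 1243.7 MPa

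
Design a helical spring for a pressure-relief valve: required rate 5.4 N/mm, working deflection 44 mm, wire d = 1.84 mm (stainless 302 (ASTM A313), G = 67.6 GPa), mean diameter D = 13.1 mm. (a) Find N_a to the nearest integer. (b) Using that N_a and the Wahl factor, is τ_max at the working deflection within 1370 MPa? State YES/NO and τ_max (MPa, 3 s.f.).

N_a = Gd⁴/(8D³k) = (67.6×10³)(1.84⁴)/(8·13.1³·5.4) = 7.978 → N_a = 8
Actual rate k = Gd⁴/(8D³·8) = 5.3855 N/mm
Working load F = kδ = 5.3855·44 = 236.96 N
C = 13.1/1.84 = 7.1196; K_W = (4C−1)/(4C−4)+0.615/C = 1.2089
τ_max = K_W·8FD/(πd³) = 1.2089·1268.9 = 1534 MPa
τ_max > 1370 MPa → exceeds allowable

(a) 8 coils; (b) NO, τ_max = 1530 MPa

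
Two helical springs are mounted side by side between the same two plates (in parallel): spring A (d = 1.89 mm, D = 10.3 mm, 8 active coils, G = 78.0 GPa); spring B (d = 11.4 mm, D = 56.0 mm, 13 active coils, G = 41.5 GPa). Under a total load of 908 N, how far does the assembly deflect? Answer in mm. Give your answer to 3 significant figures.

17.3 mm

k_A = Gd⁴/(8D³N_a) = (78.0×10³)(1.89⁴)/(8·10.3³·8) = 14.231 N/mm
k_B = Gd⁴/(8D³N_a) = (41.5×10³)(11.4⁴)/(8·56.0³·13) = 38.377 N/mm
Parallel: k_eq = 14.231 + 38.377 = 52.608 N/mm
δ = F/k_eq = 908/52.608 = 17.26 mm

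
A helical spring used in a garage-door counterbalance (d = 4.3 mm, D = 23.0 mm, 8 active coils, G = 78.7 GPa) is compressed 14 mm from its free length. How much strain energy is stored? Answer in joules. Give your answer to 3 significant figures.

3.39 J

k = Gd⁴/(8D³N_a) = (78.7×10³)(4.3⁴)/(8·23.0³·8) = 34.553 N/mm
U = ½kδ² = 0.5 × 34.553 × 14² = 3386.2 N·mm = 3.3862 J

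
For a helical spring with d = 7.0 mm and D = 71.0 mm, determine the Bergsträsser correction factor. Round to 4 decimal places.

C = D/d = 71.0/7.0 = 10.1429
K_B = (4C+2)/(4C−3) = 42.571/37.571 = 1.1331

1.1331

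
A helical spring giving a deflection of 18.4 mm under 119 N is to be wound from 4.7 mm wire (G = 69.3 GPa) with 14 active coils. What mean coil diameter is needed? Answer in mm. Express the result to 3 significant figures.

36.0 mm

Required rate k = F/δ = 119/18.4 = 6.4674 N/mm
D = (Gd⁴/(8N_a·k))^(1/3) = (69.3×10³·4.7⁴/(8·14·6.4674))^(1/3)
  = (46685)^(1/3) = 36.0075 mm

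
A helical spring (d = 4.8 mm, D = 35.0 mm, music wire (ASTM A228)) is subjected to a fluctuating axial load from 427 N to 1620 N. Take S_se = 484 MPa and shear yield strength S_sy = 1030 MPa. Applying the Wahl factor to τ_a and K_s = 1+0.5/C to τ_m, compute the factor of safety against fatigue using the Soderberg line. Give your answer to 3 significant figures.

0.488

C = D/d = 35.0/4.8 = 7.2917; K_W = (4C−1)/(4C−4)+0.615/C = 1.2035; K_s = 1+0.5/C = 1.0686
F_a = (F_max−F_min)/2 = 596.5 N; F_m = (F_max+F_min)/2 = 1023.5 N
τ_a = K_W·8F_aD/(πd³) = 1.2035 × 480.72 = 578.57 MPa
τ_m = K_s·8F_mD/(πd³) = 1.0686 × 824.84 = 881.41 MPa
Soderberg: 1/n_f = τ_a/S_se + τ_m/S_sy = 578.57/484 + 881.41/1030 = 1.19540 + 0.85573 = 2.0511
n_f = 1/2.0511 = 0.4875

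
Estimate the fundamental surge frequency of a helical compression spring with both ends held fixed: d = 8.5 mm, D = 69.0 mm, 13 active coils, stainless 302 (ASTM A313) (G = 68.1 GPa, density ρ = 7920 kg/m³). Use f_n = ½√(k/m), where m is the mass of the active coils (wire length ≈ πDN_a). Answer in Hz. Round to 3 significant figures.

45.3 Hz

k = Gd⁴/(8D³N_a) = (68.1×10³)(8.5⁴)/(8·69.0³·13) = 10.405 N/mm = 10405 N/m
Wire length L = πDN_a = π·69.0·13 = 2818 mm
m = ρ·(πd²/4)·L = 7920 × 56.745×10⁻⁶ m² × 2.818 m = 1.2665 kg
f_n = ½√(k/m) = 0.5·√(10405/1.2665) = 0.5·√(8215.7) = 45.32 Hz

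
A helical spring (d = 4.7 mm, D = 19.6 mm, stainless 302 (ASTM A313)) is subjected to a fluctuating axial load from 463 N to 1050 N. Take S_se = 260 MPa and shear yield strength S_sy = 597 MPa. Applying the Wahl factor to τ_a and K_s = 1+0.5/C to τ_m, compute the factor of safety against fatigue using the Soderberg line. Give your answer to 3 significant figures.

C = D/d = 19.6/4.7 = 4.1702; K_W = (4C−1)/(4C−4)+0.615/C = 1.3841; K_s = 1+0.5/C = 1.1199
F_a = (F_max−F_min)/2 = 293.5 N; F_m = (F_max+F_min)/2 = 756.5 N
τ_a = K_W·8F_aD/(πd³) = 1.3841 × 141.09 = 195.28 MPa
τ_m = K_s·8F_mD/(πd³) = 1.1199 × 363.67 = 407.28 MPa
Soderberg: 1/n_f = τ_a/S_se + τ_m/S_sy = 195.28/260 + 407.28/597 = 0.75109 + 0.68221 = 1.4333
n_f = 1/1.4333 = 0.6977

0.698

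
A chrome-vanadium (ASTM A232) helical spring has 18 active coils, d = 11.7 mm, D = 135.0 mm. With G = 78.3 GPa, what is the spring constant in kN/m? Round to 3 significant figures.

k = Gd⁴/(8D³N_a) = (78.3×10³ × 11.7⁴) / (8 × 135.0³ × 18)
  = 1.46725e+09 / 3.54294e+08 = 4.1413 N/mm

4.14 kN/m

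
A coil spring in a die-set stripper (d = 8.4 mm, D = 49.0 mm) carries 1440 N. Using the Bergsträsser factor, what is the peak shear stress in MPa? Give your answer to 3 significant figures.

Spring index C = D/d = 49.0/8.4 = 5.8333
K_B = (4C+2)/(4C−3) = 25.333/20.333 = 1.2459
τ₀ = 8FD/(πd³) = 8·1440·49.0/(π·8.4³) = 564480/1862 = 303.15 MPa
τ_max = K·τ₀ = 1.2459 × 303.15 = 377.7 MPa

378 MPa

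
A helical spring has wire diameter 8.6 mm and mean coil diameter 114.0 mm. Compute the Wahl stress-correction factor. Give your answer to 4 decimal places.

1.1076

C = D/d = 114.0/8.6 = 13.2558
K_W = (4C−1)/(4C−4) + 0.615/C = 52.023/49.023 + 0.0464 = 1.1076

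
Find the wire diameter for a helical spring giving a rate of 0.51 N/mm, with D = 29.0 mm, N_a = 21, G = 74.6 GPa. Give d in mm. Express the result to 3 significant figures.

2.30 mm

d = (8D³N_a·k / G)^(1/4) = (8·29.0³·21·0.51 / (74.6×10³))^0.25
  = (28.011)^0.25 = 2.3006 mm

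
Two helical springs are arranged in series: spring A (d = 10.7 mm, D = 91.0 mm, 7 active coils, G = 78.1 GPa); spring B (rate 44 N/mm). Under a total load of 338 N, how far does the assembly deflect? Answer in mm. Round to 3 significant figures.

21.6 mm

k_A = Gd⁴/(8D³N_a) = (78.1×10³)(10.7⁴)/(8·91.0³·7) = 24.259 N/mm
Series: 1/k_eq = 1/24.259 + 1/44 = 0.063949; k_eq = 15.637 N/mm
δ = F/k_eq = 338/15.637 = 21.615 mm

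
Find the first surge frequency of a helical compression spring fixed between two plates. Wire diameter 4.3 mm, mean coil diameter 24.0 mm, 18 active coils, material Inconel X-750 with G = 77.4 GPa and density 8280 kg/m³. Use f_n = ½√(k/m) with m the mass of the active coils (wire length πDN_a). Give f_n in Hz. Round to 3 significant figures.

k = Gd⁴/(8D³N_a) = (77.4×10³)(4.3⁴)/(8·24.0³·18) = 13.293 N/mm = 13293 N/m
Wire length L = πDN_a = π·24.0·18 = 1357.2 mm
m = ρ·(πd²/4)·L = 8280 × 14.522×10⁻⁶ m² × 1.3572 m = 0.16319 kg
f_n = ½√(k/m) = 0.5·√(13293/0.16319) = 0.5·√(81457) = 142.7 Hz

143 Hz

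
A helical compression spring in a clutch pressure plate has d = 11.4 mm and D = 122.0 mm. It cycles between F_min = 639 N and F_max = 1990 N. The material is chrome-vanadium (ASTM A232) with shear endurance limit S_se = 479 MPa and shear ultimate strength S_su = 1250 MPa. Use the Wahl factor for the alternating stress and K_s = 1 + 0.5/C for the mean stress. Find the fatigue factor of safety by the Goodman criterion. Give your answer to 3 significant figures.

1.77

C = D/d = 122.0/11.4 = 10.7018; K_W = (4C−1)/(4C−4)+0.615/C = 1.1348; K_s = 1+0.5/C = 1.0467
F_a = (F_max−F_min)/2 = 675.5 N; F_m = (F_max+F_min)/2 = 1314.5 N
τ_a = K_W·8F_aD/(πd³) = 1.1348 × 141.65 = 160.74 MPa
τ_m = K_s·8F_mD/(πd³) = 1.0467 × 275.64 = 288.52 MPa
Goodman: 1/n_f = τ_a/S_se + τ_m/S_su = 160.74/479 + 288.52/1250 = 0.33557 + 0.23082 = 0.56639
n_f = 1/0.56639 = 1.766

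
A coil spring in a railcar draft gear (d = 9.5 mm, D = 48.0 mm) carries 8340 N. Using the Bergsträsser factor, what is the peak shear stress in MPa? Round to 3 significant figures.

Spring index C = D/d = 48.0/9.5 = 5.0526
K_B = (4C+2)/(4C−3) = 22.211/17.211 = 1.2905
τ₀ = 8FD/(πd³) = 8·8340·48.0/(π·9.5³) = 3.20256e+06/2693.5 = 1189 MPa
τ_max = K·τ₀ = 1.2905 × 1189 = 1534.4 MPa

1530 MPa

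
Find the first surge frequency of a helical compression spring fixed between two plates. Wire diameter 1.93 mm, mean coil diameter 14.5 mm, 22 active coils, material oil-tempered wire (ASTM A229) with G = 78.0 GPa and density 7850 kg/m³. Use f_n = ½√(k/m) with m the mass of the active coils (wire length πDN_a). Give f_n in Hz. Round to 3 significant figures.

148 Hz

k = Gd⁴/(8D³N_a) = (78.0×10³)(1.93⁴)/(8·14.5³·22) = 2.017 N/mm = 2017 N/m
Wire length L = πDN_a = π·14.5·22 = 1002.2 mm
m = ρ·(πd²/4)·L = 7850 × 2.9255×10⁻⁶ m² × 1.0022 m = 0.023015 kg
f_n = ½√(k/m) = 0.5·√(2017/0.023015) = 0.5·√(87638) = 148.02 Hz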